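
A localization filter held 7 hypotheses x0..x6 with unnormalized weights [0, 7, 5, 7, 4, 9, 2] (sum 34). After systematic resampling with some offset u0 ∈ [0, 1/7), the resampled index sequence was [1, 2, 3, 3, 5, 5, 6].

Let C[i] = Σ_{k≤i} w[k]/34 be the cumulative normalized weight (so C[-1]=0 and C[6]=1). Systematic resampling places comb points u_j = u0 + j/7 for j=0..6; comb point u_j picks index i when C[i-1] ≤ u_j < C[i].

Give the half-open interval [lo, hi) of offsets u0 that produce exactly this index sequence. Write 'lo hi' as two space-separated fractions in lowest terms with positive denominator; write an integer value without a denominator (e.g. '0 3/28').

C = [0, 7/34, 6/17, 19/34, 23/34, 16/17, 1]
j=0 picked index 1: u0 ∈ [0, 7/34)
j=1 picked index 2: u0 ∈ [15/238, 25/119)
j=2 picked index 3: u0 ∈ [8/119, 65/238)
j=3 picked index 3: u0 ∈ [-9/119, 31/238)
j=4 picked index 5: u0 ∈ [25/238, 44/119)
j=5 picked index 5: u0 ∈ [-9/238, 27/119)
j=6 picked index 6: u0 ∈ [10/119, 1/7)
intersection: [25/238, 31/238)

25/238 31/238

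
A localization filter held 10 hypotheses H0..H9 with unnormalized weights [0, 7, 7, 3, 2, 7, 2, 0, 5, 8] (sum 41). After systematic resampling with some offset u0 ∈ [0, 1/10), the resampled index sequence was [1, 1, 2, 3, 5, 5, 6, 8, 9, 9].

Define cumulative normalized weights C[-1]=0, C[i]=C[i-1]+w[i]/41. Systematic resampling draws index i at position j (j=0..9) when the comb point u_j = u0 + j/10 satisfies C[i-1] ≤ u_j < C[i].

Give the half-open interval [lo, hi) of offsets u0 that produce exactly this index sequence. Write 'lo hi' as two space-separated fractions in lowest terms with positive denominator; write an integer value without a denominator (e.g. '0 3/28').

13/205 29/410

C = [0, 7/41, 14/41, 17/41, 19/41, 26/41, 28/41, 28/41, 33/41, 1]
j=0 picked index 1: u0 ∈ [0, 7/41)
j=1 picked index 1: u0 ∈ [-1/10, 29/410)
j=2 picked index 2: u0 ∈ [-6/205, 29/205)
j=3 picked index 3: u0 ∈ [17/410, 47/410)
j=4 picked index 5: u0 ∈ [13/205, 48/205)
j=5 picked index 5: u0 ∈ [-3/82, 11/82)
j=6 picked index 6: u0 ∈ [7/205, 17/205)
j=7 picked index 8: u0 ∈ [-7/410, 43/410)
j=8 picked index 9: u0 ∈ [1/205, 1/5)
j=9 picked index 9: u0 ∈ [-39/410, 1/10)
intersection: [13/205, 29/410)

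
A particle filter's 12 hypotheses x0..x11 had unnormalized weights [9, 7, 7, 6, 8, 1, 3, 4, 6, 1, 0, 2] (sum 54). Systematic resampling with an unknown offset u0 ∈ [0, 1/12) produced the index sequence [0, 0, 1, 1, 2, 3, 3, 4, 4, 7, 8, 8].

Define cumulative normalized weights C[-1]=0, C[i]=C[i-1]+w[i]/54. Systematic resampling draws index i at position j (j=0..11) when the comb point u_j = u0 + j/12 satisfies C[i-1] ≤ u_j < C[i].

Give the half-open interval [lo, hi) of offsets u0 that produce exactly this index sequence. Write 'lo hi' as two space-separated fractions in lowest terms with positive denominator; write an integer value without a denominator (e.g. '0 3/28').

C = [1/6, 8/27, 23/54, 29/54, 37/54, 19/27, 41/54, 5/6, 17/18, 26/27, 26/27, 1]
j=0 picked index 0: u0 ∈ [0, 1/6)
j=1 picked index 0: u0 ∈ [-1/12, 1/12)
j=2 picked index 1: u0 ∈ [0, 7/54)
j=3 picked index 1: u0 ∈ [-1/12, 5/108)
j=4 picked index 2: u0 ∈ [-1/27, 5/54)
j=5 picked index 3: u0 ∈ [1/108, 13/108)
j=6 picked index 3: u0 ∈ [-2/27, 1/27)
j=7 picked index 4: u0 ∈ [-5/108, 11/108)
j=8 picked index 4: u0 ∈ [-7/54, 1/54)
j=9 picked index 7: u0 ∈ [1/108, 1/12)
j=10 picked index 8: u0 ∈ [0, 1/9)
j=11 picked index 8: u0 ∈ [-1/12, 1/36)
intersection: [1/108, 1/54)

1/108 1/54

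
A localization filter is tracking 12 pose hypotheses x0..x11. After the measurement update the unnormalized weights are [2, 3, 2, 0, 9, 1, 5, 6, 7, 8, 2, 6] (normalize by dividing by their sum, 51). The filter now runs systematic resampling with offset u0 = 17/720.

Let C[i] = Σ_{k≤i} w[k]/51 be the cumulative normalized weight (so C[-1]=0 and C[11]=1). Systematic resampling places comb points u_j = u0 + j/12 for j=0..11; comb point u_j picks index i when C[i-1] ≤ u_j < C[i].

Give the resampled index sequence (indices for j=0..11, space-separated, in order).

C = [2/51, 5/51, 7/51, 7/51, 16/51, 1/3, 22/51, 28/51, 35/51, 43/51, 15/17, 1]
j=0: u_0=17/720 ∈ [0, 2/51) → index 0
j=1: u_1=77/720 ∈ [5/51, 7/51) → index 2
j=2: u_2=137/720 ∈ [7/51, 16/51) → index 4
j=3: u_3=197/720 ∈ [7/51, 16/51) → index 4
j=4: u_4=257/720 ∈ [1/3, 22/51) → index 6
j=5: u_5=317/720 ∈ [22/51, 28/51) → index 7
j=6: u_6=377/720 ∈ [22/51, 28/51) → index 7
j=7: u_7=437/720 ∈ [28/51, 35/51) → index 8
j=8: u_8=497/720 ∈ [35/51, 43/51) → index 9
j=9: u_9=557/720 ∈ [35/51, 43/51) → index 9
j=10: u_10=617/720 ∈ [43/51, 15/17) → index 10
j=11: u_11=677/720 ∈ [15/17, 1) → index 11

0 2 4 4 6 7 7 8 9 9 10 11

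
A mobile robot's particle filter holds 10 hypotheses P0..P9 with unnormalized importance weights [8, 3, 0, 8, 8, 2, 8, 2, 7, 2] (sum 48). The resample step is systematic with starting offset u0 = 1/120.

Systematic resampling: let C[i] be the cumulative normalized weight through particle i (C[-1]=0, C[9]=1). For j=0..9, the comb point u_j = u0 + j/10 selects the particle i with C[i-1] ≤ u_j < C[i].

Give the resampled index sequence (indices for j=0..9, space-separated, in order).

0 0 1 3 4 4 6 6 7 8

C = [1/6, 11/48, 11/48, 19/48, 9/16, 29/48, 37/48, 13/16, 23/24, 1]
j=0: u_0=1/120 ∈ [0, 1/6) → index 0
j=1: u_1=13/120 ∈ [0, 1/6) → index 0
j=2: u_2=5/24 ∈ [1/6, 11/48) → index 1
j=3: u_3=37/120 ∈ [11/48, 19/48) → index 3
j=4: u_4=49/120 ∈ [19/48, 9/16) → index 4
j=5: u_5=61/120 ∈ [19/48, 9/16) → index 4
j=6: u_6=73/120 ∈ [29/48, 37/48) → index 6
j=7: u_7=17/24 ∈ [29/48, 37/48) → index 6
j=8: u_8=97/120 ∈ [37/48, 13/16) → index 7
j=9: u_9=109/120 ∈ [13/16, 23/24) → index 8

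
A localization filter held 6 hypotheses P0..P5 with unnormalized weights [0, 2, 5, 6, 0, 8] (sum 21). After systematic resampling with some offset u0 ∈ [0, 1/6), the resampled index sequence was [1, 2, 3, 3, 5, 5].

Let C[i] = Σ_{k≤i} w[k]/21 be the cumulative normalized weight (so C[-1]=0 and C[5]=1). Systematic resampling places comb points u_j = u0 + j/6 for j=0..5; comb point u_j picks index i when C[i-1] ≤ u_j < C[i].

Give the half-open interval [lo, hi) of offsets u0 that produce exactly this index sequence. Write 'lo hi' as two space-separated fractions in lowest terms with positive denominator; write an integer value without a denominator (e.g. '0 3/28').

0 2/21

C = [0, 2/21, 1/3, 13/21, 13/21, 1]
j=0 picked index 1: u0 ∈ [0, 2/21)
j=1 picked index 2: u0 ∈ [-1/14, 1/6)
j=2 picked index 3: u0 ∈ [0, 2/7)
j=3 picked index 3: u0 ∈ [-1/6, 5/42)
j=4 picked index 5: u0 ∈ [-1/21, 1/3)
j=5 picked index 5: u0 ∈ [-3/14, 1/6)
intersection: [0, 2/21)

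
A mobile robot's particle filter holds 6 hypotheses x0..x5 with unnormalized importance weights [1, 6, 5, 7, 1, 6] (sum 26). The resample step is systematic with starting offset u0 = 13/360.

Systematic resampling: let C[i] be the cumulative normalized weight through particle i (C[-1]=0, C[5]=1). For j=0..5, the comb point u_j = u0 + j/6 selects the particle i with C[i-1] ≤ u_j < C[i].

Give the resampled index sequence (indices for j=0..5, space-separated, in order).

C = [1/26, 7/26, 6/13, 19/26, 10/13, 1]
j=0: u_0=13/360 ∈ [0, 1/26) → index 0
j=1: u_1=73/360 ∈ [1/26, 7/26) → index 1
j=2: u_2=133/360 ∈ [7/26, 6/13) → index 2
j=3: u_3=193/360 ∈ [6/13, 19/26) → index 3
j=4: u_4=253/360 ∈ [6/13, 19/26) → index 3
j=5: u_5=313/360 ∈ [10/13, 1) → index 5

0 1 2 3 3 5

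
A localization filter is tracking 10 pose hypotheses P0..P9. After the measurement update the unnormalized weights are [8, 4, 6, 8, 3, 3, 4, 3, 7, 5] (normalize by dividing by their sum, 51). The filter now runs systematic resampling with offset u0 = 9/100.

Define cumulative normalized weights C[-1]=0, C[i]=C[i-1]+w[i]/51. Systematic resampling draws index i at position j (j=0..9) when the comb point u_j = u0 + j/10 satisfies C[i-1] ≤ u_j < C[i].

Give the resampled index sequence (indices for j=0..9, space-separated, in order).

C = [8/51, 4/17, 6/17, 26/51, 29/51, 32/51, 12/17, 13/17, 46/51, 1]
j=0: u_0=9/100 ∈ [0, 8/51) → index 0
j=1: u_1=19/100 ∈ [8/51, 4/17) → index 1
j=2: u_2=29/100 ∈ [4/17, 6/17) → index 2
j=3: u_3=39/100 ∈ [6/17, 26/51) → index 3
j=4: u_4=49/100 ∈ [6/17, 26/51) → index 3
j=5: u_5=59/100 ∈ [29/51, 32/51) → index 5
j=6: u_6=69/100 ∈ [32/51, 12/17) → index 6
j=7: u_7=79/100 ∈ [13/17, 46/51) → index 8
j=8: u_8=89/100 ∈ [13/17, 46/51) → index 8
j=9: u_9=99/100 ∈ [46/51, 1) → index 9

0 1 2 3 3 5 6 8 8 9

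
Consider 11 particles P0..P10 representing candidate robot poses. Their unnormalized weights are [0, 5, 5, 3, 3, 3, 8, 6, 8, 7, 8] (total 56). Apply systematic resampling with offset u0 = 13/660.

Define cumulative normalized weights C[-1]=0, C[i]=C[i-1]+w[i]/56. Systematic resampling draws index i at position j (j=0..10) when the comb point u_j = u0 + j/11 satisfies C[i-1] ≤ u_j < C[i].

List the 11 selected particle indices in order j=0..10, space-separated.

C = [0, 5/56, 5/28, 13/56, 2/7, 19/56, 27/56, 33/56, 41/56, 6/7, 1]
j=0: u_0=13/660 ∈ [0, 5/56) → index 1
j=1: u_1=73/660 ∈ [5/56, 5/28) → index 2
j=2: u_2=133/660 ∈ [5/28, 13/56) → index 3
j=3: u_3=193/660 ∈ [2/7, 19/56) → index 5
j=4: u_4=23/60 ∈ [19/56, 27/56) → index 6
j=5: u_5=313/660 ∈ [19/56, 27/56) → index 6
j=6: u_6=373/660 ∈ [27/56, 33/56) → index 7
j=7: u_7=433/660 ∈ [33/56, 41/56) → index 8
j=8: u_8=493/660 ∈ [41/56, 6/7) → index 9
j=9: u_9=553/660 ∈ [41/56, 6/7) → index 9
j=10: u_10=613/660 ∈ [6/7, 1) → index 10

1 2 3 5 6 6 7 8 9 9 10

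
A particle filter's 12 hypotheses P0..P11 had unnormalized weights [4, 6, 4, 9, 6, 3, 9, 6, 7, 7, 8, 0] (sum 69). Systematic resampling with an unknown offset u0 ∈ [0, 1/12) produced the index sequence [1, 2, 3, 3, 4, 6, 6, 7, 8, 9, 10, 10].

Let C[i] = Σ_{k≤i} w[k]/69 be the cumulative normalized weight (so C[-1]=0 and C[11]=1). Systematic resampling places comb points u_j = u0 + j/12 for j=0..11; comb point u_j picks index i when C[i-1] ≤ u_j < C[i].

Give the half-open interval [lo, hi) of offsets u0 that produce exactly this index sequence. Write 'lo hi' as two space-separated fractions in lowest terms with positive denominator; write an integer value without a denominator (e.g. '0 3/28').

17/276 1/12

C = [4/69, 10/69, 14/69, 1/3, 29/69, 32/69, 41/69, 47/69, 18/23, 61/69, 1, 1]
j=0 picked index 1: u0 ∈ [4/69, 10/69)
j=1 picked index 2: u0 ∈ [17/276, 11/92)
j=2 picked index 3: u0 ∈ [5/138, 1/6)
j=3 picked index 3: u0 ∈ [-13/276, 1/12)
j=4 picked index 4: u0 ∈ [0, 2/23)
j=5 picked index 6: u0 ∈ [13/276, 49/276)
j=6 picked index 6: u0 ∈ [-5/138, 13/138)
j=7 picked index 7: u0 ∈ [1/92, 9/92)
j=8 picked index 8: u0 ∈ [1/69, 8/69)
j=9 picked index 9: u0 ∈ [3/92, 37/276)
j=10 picked index 10: u0 ∈ [7/138, 1/6)
j=11 picked index 10: u0 ∈ [-3/92, 1/12)
intersection: [17/276, 1/12)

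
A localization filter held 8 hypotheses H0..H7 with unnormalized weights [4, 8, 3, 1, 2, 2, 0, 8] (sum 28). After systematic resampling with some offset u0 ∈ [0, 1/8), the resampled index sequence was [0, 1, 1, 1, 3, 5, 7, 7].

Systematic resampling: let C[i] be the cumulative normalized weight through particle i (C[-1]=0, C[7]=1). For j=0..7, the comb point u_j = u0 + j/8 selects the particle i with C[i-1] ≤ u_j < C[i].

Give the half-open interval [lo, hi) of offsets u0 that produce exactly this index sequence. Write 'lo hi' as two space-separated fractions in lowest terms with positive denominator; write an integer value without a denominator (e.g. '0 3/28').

1/28 3/56

C = [1/7, 3/7, 15/28, 4/7, 9/14, 5/7, 5/7, 1]
j=0 picked index 0: u0 ∈ [0, 1/7)
j=1 picked index 1: u0 ∈ [1/56, 17/56)
j=2 picked index 1: u0 ∈ [-3/28, 5/28)
j=3 picked index 1: u0 ∈ [-13/56, 3/56)
j=4 picked index 3: u0 ∈ [1/28, 1/14)
j=5 picked index 5: u0 ∈ [1/56, 5/56)
j=6 picked index 7: u0 ∈ [-1/28, 1/4)
j=7 picked index 7: u0 ∈ [-9/56, 1/8)
intersection: [1/28, 3/56)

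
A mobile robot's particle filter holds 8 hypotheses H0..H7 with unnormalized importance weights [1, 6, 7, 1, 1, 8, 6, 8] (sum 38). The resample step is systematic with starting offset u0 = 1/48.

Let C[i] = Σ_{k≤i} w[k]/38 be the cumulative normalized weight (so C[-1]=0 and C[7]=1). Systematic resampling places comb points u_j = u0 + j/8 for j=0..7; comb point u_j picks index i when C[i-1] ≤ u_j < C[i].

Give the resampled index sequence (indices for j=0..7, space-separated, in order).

C = [1/38, 7/38, 7/19, 15/38, 8/19, 12/19, 15/19, 1]
j=0: u_0=1/48 ∈ [0, 1/38) → index 0
j=1: u_1=7/48 ∈ [1/38, 7/38) → index 1
j=2: u_2=13/48 ∈ [7/38, 7/19) → index 2
j=3: u_3=19/48 ∈ [15/38, 8/19) → index 4
j=4: u_4=25/48 ∈ [8/19, 12/19) → index 5
j=5: u_5=31/48 ∈ [12/19, 15/19) → index 6
j=6: u_6=37/48 ∈ [12/19, 15/19) → index 6
j=7: u_7=43/48 ∈ [15/19, 1) → index 7

0 1 2 4 5 6 6 7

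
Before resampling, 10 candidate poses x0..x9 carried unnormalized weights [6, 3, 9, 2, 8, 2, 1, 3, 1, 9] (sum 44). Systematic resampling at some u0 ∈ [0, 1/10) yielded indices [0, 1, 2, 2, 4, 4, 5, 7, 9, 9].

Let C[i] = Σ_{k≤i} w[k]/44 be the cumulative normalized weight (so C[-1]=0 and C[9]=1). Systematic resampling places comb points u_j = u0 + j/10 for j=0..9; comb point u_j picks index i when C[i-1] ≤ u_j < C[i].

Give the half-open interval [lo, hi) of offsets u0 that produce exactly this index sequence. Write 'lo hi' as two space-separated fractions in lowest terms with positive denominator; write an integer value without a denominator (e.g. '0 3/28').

3/55 4/55

C = [3/22, 9/44, 9/22, 5/11, 7/11, 15/22, 31/44, 17/22, 35/44, 1]
j=0 picked index 0: u0 ∈ [0, 3/22)
j=1 picked index 1: u0 ∈ [2/55, 23/220)
j=2 picked index 2: u0 ∈ [1/220, 23/110)
j=3 picked index 2: u0 ∈ [-21/220, 6/55)
j=4 picked index 4: u0 ∈ [3/55, 13/55)
j=5 picked index 4: u0 ∈ [-1/22, 3/22)
j=6 picked index 5: u0 ∈ [2/55, 9/110)
j=7 picked index 7: u0 ∈ [1/220, 4/55)
j=8 picked index 9: u0 ∈ [-1/220, 1/5)
j=9 picked index 9: u0 ∈ [-23/220, 1/10)
intersection: [3/55, 4/55)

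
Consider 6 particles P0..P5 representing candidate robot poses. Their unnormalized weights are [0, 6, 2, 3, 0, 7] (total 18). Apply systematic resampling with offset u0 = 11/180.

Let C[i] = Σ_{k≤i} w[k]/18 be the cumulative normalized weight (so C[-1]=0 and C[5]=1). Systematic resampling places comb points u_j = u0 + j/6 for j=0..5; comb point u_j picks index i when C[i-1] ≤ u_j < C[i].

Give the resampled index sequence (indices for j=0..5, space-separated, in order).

C = [0, 1/3, 4/9, 11/18, 11/18, 1]
j=0: u_0=11/180 ∈ [0, 1/3) → index 1
j=1: u_1=41/180 ∈ [0, 1/3) → index 1
j=2: u_2=71/180 ∈ [1/3, 4/9) → index 2
j=3: u_3=101/180 ∈ [4/9, 11/18) → index 3
j=4: u_4=131/180 ∈ [11/18, 1) → index 5
j=5: u_5=161/180 ∈ [11/18, 1) → index 5

1 1 2 3 5 5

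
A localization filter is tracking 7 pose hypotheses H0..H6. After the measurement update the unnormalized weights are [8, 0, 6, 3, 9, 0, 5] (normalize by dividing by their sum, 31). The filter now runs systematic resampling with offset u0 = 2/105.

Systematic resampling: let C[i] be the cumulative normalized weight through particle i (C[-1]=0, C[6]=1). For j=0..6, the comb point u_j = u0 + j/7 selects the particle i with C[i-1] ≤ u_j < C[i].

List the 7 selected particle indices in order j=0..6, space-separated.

0 0 2 2 4 4 6

C = [8/31, 8/31, 14/31, 17/31, 26/31, 26/31, 1]
j=0: u_0=2/105 ∈ [0, 8/31) → index 0
j=1: u_1=17/105 ∈ [0, 8/31) → index 0
j=2: u_2=32/105 ∈ [8/31, 14/31) → index 2
j=3: u_3=47/105 ∈ [8/31, 14/31) → index 2
j=4: u_4=62/105 ∈ [17/31, 26/31) → index 4
j=5: u_5=11/15 ∈ [17/31, 26/31) → index 4
j=6: u_6=92/105 ∈ [26/31, 1) → index 6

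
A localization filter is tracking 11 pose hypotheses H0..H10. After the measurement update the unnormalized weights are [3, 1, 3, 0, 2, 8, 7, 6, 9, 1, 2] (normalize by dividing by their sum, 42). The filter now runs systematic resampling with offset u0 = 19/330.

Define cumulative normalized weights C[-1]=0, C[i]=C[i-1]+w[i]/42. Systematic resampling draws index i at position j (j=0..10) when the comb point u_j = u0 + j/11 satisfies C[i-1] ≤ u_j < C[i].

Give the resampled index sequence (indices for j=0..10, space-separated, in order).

C = [1/14, 2/21, 1/6, 1/6, 3/14, 17/42, 4/7, 5/7, 13/14, 20/21, 1]
j=0: u_0=19/330 ∈ [0, 1/14) → index 0
j=1: u_1=49/330 ∈ [2/21, 1/6) → index 2
j=2: u_2=79/330 ∈ [3/14, 17/42) → index 5
j=3: u_3=109/330 ∈ [3/14, 17/42) → index 5
j=4: u_4=139/330 ∈ [17/42, 4/7) → index 6
j=5: u_5=169/330 ∈ [17/42, 4/7) → index 6
j=6: u_6=199/330 ∈ [4/7, 5/7) → index 7
j=7: u_7=229/330 ∈ [4/7, 5/7) → index 7
j=8: u_8=259/330 ∈ [5/7, 13/14) → index 8
j=9: u_9=289/330 ∈ [5/7, 13/14) → index 8
j=10: u_10=29/30 ∈ [20/21, 1) → index 10

0 2 5 5 6 6 7 7 8 8 10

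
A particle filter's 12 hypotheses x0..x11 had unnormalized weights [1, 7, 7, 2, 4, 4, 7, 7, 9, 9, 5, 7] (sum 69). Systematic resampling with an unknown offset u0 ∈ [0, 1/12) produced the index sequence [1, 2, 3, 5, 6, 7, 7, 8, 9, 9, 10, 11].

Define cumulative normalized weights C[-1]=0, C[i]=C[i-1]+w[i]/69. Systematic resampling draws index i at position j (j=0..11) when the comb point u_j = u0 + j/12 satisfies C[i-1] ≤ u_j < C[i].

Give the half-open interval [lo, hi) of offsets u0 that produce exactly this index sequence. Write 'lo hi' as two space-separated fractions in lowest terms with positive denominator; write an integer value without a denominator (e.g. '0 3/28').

5/92 3/46

C = [1/69, 8/69, 5/23, 17/69, 7/23, 25/69, 32/69, 13/23, 16/23, 19/23, 62/69, 1]
j=0 picked index 1: u0 ∈ [1/69, 8/69)
j=1 picked index 2: u0 ∈ [3/92, 37/276)
j=2 picked index 3: u0 ∈ [7/138, 11/138)
j=3 picked index 5: u0 ∈ [5/92, 31/276)
j=4 picked index 6: u0 ∈ [2/69, 3/23)
j=5 picked index 7: u0 ∈ [13/276, 41/276)
j=6 picked index 7: u0 ∈ [-5/138, 3/46)
j=7 picked index 8: u0 ∈ [-5/276, 31/276)
j=8 picked index 9: u0 ∈ [2/69, 11/69)
j=9 picked index 9: u0 ∈ [-5/92, 7/92)
j=10 picked index 10: u0 ∈ [-1/138, 3/46)
j=11 picked index 11: u0 ∈ [-5/276, 1/12)
intersection: [5/92, 3/46)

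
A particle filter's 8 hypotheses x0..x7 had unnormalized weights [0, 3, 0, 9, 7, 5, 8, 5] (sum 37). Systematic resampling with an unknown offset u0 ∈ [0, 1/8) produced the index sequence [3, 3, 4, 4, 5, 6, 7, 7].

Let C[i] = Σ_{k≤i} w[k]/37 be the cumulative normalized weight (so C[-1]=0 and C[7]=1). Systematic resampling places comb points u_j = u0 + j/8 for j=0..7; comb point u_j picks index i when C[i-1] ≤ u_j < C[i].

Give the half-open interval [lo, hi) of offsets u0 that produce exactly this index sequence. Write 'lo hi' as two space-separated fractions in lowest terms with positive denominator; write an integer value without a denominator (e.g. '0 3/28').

C = [0, 3/37, 3/37, 12/37, 19/37, 24/37, 32/37, 1]
j=0 picked index 3: u0 ∈ [3/37, 12/37)
j=1 picked index 3: u0 ∈ [-13/296, 59/296)
j=2 picked index 4: u0 ∈ [11/148, 39/148)
j=3 picked index 4: u0 ∈ [-15/296, 41/296)
j=4 picked index 5: u0 ∈ [1/74, 11/74)
j=5 picked index 6: u0 ∈ [7/296, 71/296)
j=6 picked index 7: u0 ∈ [17/148, 1/4)
j=7 picked index 7: u0 ∈ [-3/296, 1/8)
intersection: [17/148, 1/8)

17/148 1/8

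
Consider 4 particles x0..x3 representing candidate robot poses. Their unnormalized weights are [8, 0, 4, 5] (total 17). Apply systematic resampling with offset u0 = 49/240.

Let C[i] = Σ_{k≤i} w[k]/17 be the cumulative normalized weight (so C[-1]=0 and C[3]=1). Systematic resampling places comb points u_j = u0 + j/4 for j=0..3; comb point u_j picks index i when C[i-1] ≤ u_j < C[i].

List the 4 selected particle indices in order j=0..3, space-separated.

C = [8/17, 8/17, 12/17, 1]
j=0: u_0=49/240 ∈ [0, 8/17) → index 0
j=1: u_1=109/240 ∈ [0, 8/17) → index 0
j=2: u_2=169/240 ∈ [8/17, 12/17) → index 2
j=3: u_3=229/240 ∈ [12/17, 1) → index 3

0 0 2 3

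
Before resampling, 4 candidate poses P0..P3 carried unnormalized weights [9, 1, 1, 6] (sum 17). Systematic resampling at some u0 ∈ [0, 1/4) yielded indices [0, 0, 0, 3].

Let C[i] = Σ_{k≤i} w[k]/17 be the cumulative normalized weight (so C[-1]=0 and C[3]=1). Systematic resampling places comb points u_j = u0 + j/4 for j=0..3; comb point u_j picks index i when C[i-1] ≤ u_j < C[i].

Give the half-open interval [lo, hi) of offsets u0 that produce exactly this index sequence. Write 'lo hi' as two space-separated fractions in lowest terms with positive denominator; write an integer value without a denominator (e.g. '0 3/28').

C = [9/17, 10/17, 11/17, 1]
j=0 picked index 0: u0 ∈ [0, 9/17)
j=1 picked index 0: u0 ∈ [-1/4, 19/68)
j=2 picked index 0: u0 ∈ [-1/2, 1/34)
j=3 picked index 3: u0 ∈ [-7/68, 1/4)
intersection: [0, 1/34)

0 1/34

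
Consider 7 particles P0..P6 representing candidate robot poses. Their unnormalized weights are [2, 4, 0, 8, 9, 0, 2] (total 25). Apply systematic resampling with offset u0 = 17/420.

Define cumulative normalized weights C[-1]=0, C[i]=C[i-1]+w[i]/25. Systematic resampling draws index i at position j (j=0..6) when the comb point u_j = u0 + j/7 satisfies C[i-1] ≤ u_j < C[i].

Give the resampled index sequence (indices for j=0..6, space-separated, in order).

0 1 3 3 4 4 4

C = [2/25, 6/25, 6/25, 14/25, 23/25, 23/25, 1]
j=0: u_0=17/420 ∈ [0, 2/25) → index 0
j=1: u_1=11/60 ∈ [2/25, 6/25) → index 1
j=2: u_2=137/420 ∈ [6/25, 14/25) → index 3
j=3: u_3=197/420 ∈ [6/25, 14/25) → index 3
j=4: u_4=257/420 ∈ [14/25, 23/25) → index 4
j=5: u_5=317/420 ∈ [14/25, 23/25) → index 4
j=6: u_6=377/420 ∈ [14/25, 23/25) → index 4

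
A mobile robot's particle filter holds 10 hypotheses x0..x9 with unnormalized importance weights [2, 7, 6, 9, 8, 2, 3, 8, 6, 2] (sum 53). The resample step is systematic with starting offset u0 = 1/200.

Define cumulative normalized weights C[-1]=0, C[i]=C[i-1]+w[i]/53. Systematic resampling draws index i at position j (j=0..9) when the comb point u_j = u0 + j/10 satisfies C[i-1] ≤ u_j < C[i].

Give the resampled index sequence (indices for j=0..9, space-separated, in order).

0 1 2 3 3 4 5 7 7 8

C = [2/53, 9/53, 15/53, 24/53, 32/53, 34/53, 37/53, 45/53, 51/53, 1]
j=0: u_0=1/200 ∈ [0, 2/53) → index 0
j=1: u_1=21/200 ∈ [2/53, 9/53) → index 1
j=2: u_2=41/200 ∈ [9/53, 15/53) → index 2
j=3: u_3=61/200 ∈ [15/53, 24/53) → index 3
j=4: u_4=81/200 ∈ [15/53, 24/53) → index 3
j=5: u_5=101/200 ∈ [24/53, 32/53) → index 4
j=6: u_6=121/200 ∈ [32/53, 34/53) → index 5
j=7: u_7=141/200 ∈ [37/53, 45/53) → index 7
j=8: u_8=161/200 ∈ [37/53, 45/53) → index 7
j=9: u_9=181/200 ∈ [45/53, 51/53) → index 8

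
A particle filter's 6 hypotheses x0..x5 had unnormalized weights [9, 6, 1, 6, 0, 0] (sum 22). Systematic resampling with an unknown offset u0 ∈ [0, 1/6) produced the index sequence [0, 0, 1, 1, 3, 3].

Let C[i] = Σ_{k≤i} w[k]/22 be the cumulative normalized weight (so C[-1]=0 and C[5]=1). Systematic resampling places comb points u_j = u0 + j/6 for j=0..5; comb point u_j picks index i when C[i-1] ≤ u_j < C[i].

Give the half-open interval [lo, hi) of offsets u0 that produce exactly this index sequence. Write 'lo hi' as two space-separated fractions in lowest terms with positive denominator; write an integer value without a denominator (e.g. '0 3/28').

C = [9/22, 15/22, 8/11, 1, 1, 1]
j=0 picked index 0: u0 ∈ [0, 9/22)
j=1 picked index 0: u0 ∈ [-1/6, 8/33)
j=2 picked index 1: u0 ∈ [5/66, 23/66)
j=3 picked index 1: u0 ∈ [-1/11, 2/11)
j=4 picked index 3: u0 ∈ [2/33, 1/3)
j=5 picked index 3: u0 ∈ [-7/66, 1/6)
intersection: [5/66, 1/6)

5/66 1/6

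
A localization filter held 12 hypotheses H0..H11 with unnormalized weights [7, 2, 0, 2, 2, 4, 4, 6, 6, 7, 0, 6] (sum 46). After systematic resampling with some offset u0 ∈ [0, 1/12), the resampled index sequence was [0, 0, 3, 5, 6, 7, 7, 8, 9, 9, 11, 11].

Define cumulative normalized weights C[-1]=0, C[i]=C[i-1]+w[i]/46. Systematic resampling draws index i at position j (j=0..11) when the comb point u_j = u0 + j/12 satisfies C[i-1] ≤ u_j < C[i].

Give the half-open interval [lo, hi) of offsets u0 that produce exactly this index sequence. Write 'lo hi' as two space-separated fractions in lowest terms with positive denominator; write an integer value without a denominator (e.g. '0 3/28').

7/138 19/276

C = [7/46, 9/46, 9/46, 11/46, 13/46, 17/46, 21/46, 27/46, 33/46, 20/23, 20/23, 1]
j=0 picked index 0: u0 ∈ [0, 7/46)
j=1 picked index 0: u0 ∈ [-1/12, 19/276)
j=2 picked index 3: u0 ∈ [2/69, 5/69)
j=3 picked index 5: u0 ∈ [3/92, 11/92)
j=4 picked index 6: u0 ∈ [5/138, 17/138)
j=5 picked index 7: u0 ∈ [11/276, 47/276)
j=6 picked index 7: u0 ∈ [-1/23, 2/23)
j=7 picked index 8: u0 ∈ [1/276, 37/276)
j=8 picked index 9: u0 ∈ [7/138, 14/69)
j=9 picked index 9: u0 ∈ [-3/92, 11/92)
j=10 picked index 11: u0 ∈ [5/138, 1/6)
j=11 picked index 11: u0 ∈ [-13/276, 1/12)
intersection: [7/138, 19/276)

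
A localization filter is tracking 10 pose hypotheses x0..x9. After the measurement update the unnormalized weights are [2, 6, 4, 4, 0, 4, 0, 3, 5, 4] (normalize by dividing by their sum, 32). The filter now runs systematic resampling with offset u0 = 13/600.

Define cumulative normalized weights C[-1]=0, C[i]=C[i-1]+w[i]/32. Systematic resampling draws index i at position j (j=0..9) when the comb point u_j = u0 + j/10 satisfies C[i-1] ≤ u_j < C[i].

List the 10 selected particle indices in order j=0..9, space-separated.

C = [1/16, 1/4, 3/8, 1/2, 1/2, 5/8, 5/8, 23/32, 7/8, 1]
j=0: u_0=13/600 ∈ [0, 1/16) → index 0
j=1: u_1=73/600 ∈ [1/16, 1/4) → index 1
j=2: u_2=133/600 ∈ [1/16, 1/4) → index 1
j=3: u_3=193/600 ∈ [1/4, 3/8) → index 2
j=4: u_4=253/600 ∈ [3/8, 1/2) → index 3
j=5: u_5=313/600 ∈ [1/2, 5/8) → index 5
j=6: u_6=373/600 ∈ [1/2, 5/8) → index 5
j=7: u_7=433/600 ∈ [23/32, 7/8) → index 8
j=8: u_8=493/600 ∈ [23/32, 7/8) → index 8
j=9: u_9=553/600 ∈ [7/8, 1) → index 9

0 1 1 2 3 5 5 8 8 9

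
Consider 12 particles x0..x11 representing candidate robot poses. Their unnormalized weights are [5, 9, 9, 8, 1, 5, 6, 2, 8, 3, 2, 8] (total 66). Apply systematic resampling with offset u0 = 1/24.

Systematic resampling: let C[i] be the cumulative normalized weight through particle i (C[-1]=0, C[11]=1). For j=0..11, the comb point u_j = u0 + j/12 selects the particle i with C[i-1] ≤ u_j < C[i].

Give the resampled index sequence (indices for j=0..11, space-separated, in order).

C = [5/66, 7/33, 23/66, 31/66, 16/33, 37/66, 43/66, 15/22, 53/66, 28/33, 29/33, 1]
j=0: u_0=1/24 ∈ [0, 5/66) → index 0
j=1: u_1=1/8 ∈ [5/66, 7/33) → index 1
j=2: u_2=5/24 ∈ [5/66, 7/33) → index 1
j=3: u_3=7/24 ∈ [7/33, 23/66) → index 2
j=4: u_4=3/8 ∈ [23/66, 31/66) → index 3
j=5: u_5=11/24 ∈ [23/66, 31/66) → index 3
j=6: u_6=13/24 ∈ [16/33, 37/66) → index 5
j=7: u_7=5/8 ∈ [37/66, 43/66) → index 6
j=8: u_8=17/24 ∈ [15/22, 53/66) → index 8
j=9: u_9=19/24 ∈ [15/22, 53/66) → index 8
j=10: u_10=7/8 ∈ [28/33, 29/33) → index 10
j=11: u_11=23/24 ∈ [29/33, 1) → index 11

0 1 1 2 3 3 5 6 8 8 10 11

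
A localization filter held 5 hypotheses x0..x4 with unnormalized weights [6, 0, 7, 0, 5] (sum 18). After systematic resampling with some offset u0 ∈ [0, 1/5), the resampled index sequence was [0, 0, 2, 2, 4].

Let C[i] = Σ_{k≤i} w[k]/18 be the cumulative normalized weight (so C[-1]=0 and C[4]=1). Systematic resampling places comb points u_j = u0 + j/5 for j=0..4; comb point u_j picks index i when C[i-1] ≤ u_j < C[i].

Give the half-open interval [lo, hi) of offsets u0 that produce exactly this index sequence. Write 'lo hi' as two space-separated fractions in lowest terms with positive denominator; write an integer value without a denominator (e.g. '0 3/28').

0 11/90

C = [1/3, 1/3, 13/18, 13/18, 1]
j=0 picked index 0: u0 ∈ [0, 1/3)
j=1 picked index 0: u0 ∈ [-1/5, 2/15)
j=2 picked index 2: u0 ∈ [-1/15, 29/90)
j=3 picked index 2: u0 ∈ [-4/15, 11/90)
j=4 picked index 4: u0 ∈ [-7/90, 1/5)
intersection: [0, 11/90)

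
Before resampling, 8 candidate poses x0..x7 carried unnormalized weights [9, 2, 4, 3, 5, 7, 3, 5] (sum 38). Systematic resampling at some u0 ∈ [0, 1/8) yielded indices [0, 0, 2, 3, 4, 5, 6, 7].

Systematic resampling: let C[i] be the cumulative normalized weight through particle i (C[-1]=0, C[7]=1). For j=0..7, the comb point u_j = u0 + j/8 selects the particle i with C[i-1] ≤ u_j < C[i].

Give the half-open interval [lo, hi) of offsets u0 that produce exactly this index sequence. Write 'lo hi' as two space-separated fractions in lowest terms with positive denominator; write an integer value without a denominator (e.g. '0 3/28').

C = [9/38, 11/38, 15/38, 9/19, 23/38, 15/19, 33/38, 1]
j=0 picked index 0: u0 ∈ [0, 9/38)
j=1 picked index 0: u0 ∈ [-1/8, 17/152)
j=2 picked index 2: u0 ∈ [3/76, 11/76)
j=3 picked index 3: u0 ∈ [3/152, 15/152)
j=4 picked index 4: u0 ∈ [-1/38, 2/19)
j=5 picked index 5: u0 ∈ [-3/152, 25/152)
j=6 picked index 6: u0 ∈ [3/76, 9/76)
j=7 picked index 7: u0 ∈ [-1/152, 1/8)
intersection: [3/76, 15/152)

3/76 15/152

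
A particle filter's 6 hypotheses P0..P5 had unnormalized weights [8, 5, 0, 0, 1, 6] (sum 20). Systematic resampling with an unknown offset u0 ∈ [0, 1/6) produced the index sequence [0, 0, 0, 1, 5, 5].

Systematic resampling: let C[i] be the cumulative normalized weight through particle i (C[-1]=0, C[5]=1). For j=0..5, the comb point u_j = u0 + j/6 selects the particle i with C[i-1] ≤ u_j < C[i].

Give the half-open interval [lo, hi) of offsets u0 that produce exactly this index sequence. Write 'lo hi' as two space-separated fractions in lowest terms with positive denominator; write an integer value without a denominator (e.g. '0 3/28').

C = [2/5, 13/20, 13/20, 13/20, 7/10, 1]
j=0 picked index 0: u0 ∈ [0, 2/5)
j=1 picked index 0: u0 ∈ [-1/6, 7/30)
j=2 picked index 0: u0 ∈ [-1/3, 1/15)
j=3 picked index 1: u0 ∈ [-1/10, 3/20)
j=4 picked index 5: u0 ∈ [1/30, 1/3)
j=5 picked index 5: u0 ∈ [-2/15, 1/6)
intersection: [1/30, 1/15)

1/30 1/15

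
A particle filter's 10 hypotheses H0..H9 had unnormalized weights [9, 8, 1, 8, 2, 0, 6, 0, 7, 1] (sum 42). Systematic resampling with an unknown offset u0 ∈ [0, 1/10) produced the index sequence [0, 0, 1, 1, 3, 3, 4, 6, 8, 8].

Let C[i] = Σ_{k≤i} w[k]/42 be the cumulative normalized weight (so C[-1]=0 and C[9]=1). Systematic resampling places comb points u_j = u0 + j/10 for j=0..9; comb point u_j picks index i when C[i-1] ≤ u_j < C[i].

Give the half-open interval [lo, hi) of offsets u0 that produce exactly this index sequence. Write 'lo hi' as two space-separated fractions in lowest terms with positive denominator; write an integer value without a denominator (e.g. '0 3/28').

C = [3/14, 17/42, 3/7, 13/21, 2/3, 2/3, 17/21, 17/21, 41/42, 1]
j=0 picked index 0: u0 ∈ [0, 3/14)
j=1 picked index 0: u0 ∈ [-1/10, 4/35)
j=2 picked index 1: u0 ∈ [1/70, 43/210)
j=3 picked index 1: u0 ∈ [-3/35, 11/105)
j=4 picked index 3: u0 ∈ [1/35, 23/105)
j=5 picked index 3: u0 ∈ [-1/14, 5/42)
j=6 picked index 4: u0 ∈ [2/105, 1/15)
j=7 picked index 6: u0 ∈ [-1/30, 23/210)
j=8 picked index 8: u0 ∈ [1/105, 37/210)
j=9 picked index 8: u0 ∈ [-19/210, 8/105)
intersection: [1/35, 1/15)

1/35 1/15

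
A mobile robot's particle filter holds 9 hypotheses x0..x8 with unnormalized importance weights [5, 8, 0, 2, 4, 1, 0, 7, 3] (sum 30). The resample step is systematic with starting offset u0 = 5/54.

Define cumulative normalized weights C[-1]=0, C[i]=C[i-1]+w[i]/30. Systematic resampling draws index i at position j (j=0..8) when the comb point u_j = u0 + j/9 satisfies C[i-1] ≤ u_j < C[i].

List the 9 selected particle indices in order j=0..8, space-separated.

C = [1/6, 13/30, 13/30, 1/2, 19/30, 2/3, 2/3, 9/10, 1]
j=0: u_0=5/54 ∈ [0, 1/6) → index 0
j=1: u_1=11/54 ∈ [1/6, 13/30) → index 1
j=2: u_2=17/54 ∈ [1/6, 13/30) → index 1
j=3: u_3=23/54 ∈ [1/6, 13/30) → index 1
j=4: u_4=29/54 ∈ [1/2, 19/30) → index 4
j=5: u_5=35/54 ∈ [19/30, 2/3) → index 5
j=6: u_6=41/54 ∈ [2/3, 9/10) → index 7
j=7: u_7=47/54 ∈ [2/3, 9/10) → index 7
j=8: u_8=53/54 ∈ [9/10, 1) → index 8

0 1 1 1 4 5 7 7 8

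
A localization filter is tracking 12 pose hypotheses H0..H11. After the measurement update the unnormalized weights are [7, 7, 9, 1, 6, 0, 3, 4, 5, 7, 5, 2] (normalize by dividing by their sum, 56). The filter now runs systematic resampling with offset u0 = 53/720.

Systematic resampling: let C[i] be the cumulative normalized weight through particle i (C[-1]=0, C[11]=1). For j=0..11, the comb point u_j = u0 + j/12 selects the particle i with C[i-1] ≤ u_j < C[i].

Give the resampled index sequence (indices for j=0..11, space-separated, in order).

0 1 1 2 2 4 6 7 8 9 10 11

C = [1/8, 1/4, 23/56, 3/7, 15/28, 15/28, 33/56, 37/56, 3/4, 7/8, 27/28, 1]
j=0: u_0=53/720 ∈ [0, 1/8) → index 0
j=1: u_1=113/720 ∈ [1/8, 1/4) → index 1
j=2: u_2=173/720 ∈ [1/8, 1/4) → index 1
j=3: u_3=233/720 ∈ [1/4, 23/56) → index 2
j=4: u_4=293/720 ∈ [1/4, 23/56) → index 2
j=5: u_5=353/720 ∈ [3/7, 15/28) → index 4
j=6: u_6=413/720 ∈ [15/28, 33/56) → index 6
j=7: u_7=473/720 ∈ [33/56, 37/56) → index 7
j=8: u_8=533/720 ∈ [37/56, 3/4) → index 8
j=9: u_9=593/720 ∈ [3/4, 7/8) → index 9
j=10: u_10=653/720 ∈ [7/8, 27/28) → index 10
j=11: u_11=713/720 ∈ [27/28, 1) → index 11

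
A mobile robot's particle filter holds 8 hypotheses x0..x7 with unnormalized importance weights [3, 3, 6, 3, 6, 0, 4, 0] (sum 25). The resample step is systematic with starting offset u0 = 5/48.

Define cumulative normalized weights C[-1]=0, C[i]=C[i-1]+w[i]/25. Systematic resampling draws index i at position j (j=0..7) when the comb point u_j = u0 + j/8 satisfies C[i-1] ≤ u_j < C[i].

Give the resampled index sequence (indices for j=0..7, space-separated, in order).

0 1 2 2 4 4 6 6

C = [3/25, 6/25, 12/25, 3/5, 21/25, 21/25, 1, 1]
j=0: u_0=5/48 ∈ [0, 3/25) → index 0
j=1: u_1=11/48 ∈ [3/25, 6/25) → index 1
j=2: u_2=17/48 ∈ [6/25, 12/25) → index 2
j=3: u_3=23/48 ∈ [6/25, 12/25) → index 2
j=4: u_4=29/48 ∈ [3/5, 21/25) → index 4
j=5: u_5=35/48 ∈ [3/5, 21/25) → index 4
j=6: u_6=41/48 ∈ [21/25, 1) → index 6
j=7: u_7=47/48 ∈ [21/25, 1) → index 6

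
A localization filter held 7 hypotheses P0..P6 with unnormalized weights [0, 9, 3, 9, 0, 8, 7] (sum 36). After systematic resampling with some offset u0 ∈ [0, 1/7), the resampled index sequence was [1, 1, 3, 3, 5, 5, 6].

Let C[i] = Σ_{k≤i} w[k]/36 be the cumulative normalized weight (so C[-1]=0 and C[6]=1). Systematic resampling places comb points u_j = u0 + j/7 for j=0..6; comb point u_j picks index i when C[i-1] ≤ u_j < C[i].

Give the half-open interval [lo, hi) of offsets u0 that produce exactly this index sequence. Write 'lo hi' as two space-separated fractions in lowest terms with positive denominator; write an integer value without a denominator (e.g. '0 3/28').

C = [0, 1/4, 1/3, 7/12, 7/12, 29/36, 1]
j=0 picked index 1: u0 ∈ [0, 1/4)
j=1 picked index 1: u0 ∈ [-1/7, 3/28)
j=2 picked index 3: u0 ∈ [1/21, 25/84)
j=3 picked index 3: u0 ∈ [-2/21, 13/84)
j=4 picked index 5: u0 ∈ [1/84, 59/252)
j=5 picked index 5: u0 ∈ [-11/84, 23/252)
j=6 picked index 6: u0 ∈ [-13/252, 1/7)
intersection: [1/21, 23/252)

1/21 23/252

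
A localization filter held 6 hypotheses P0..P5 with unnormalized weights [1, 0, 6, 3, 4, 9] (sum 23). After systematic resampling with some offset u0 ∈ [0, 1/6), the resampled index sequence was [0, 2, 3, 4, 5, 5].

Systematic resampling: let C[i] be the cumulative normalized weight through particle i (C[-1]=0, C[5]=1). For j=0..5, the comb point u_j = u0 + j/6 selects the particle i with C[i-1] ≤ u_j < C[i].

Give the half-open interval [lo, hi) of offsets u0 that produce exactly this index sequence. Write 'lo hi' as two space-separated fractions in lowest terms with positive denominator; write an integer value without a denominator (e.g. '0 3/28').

0 1/23

C = [1/23, 1/23, 7/23, 10/23, 14/23, 1]
j=0 picked index 0: u0 ∈ [0, 1/23)
j=1 picked index 2: u0 ∈ [-17/138, 19/138)
j=2 picked index 3: u0 ∈ [-2/69, 7/69)
j=3 picked index 4: u0 ∈ [-3/46, 5/46)
j=4 picked index 5: u0 ∈ [-4/69, 1/3)
j=5 picked index 5: u0 ∈ [-31/138, 1/6)
intersection: [0, 1/23)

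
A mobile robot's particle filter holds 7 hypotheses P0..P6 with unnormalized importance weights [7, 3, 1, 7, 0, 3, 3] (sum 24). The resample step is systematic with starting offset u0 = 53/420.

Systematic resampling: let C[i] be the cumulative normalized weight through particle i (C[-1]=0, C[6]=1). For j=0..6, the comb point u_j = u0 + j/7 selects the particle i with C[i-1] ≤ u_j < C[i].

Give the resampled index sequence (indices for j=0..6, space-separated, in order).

C = [7/24, 5/12, 11/24, 3/4, 3/4, 7/8, 1]
j=0: u_0=53/420 ∈ [0, 7/24) → index 0
j=1: u_1=113/420 ∈ [0, 7/24) → index 0
j=2: u_2=173/420 ∈ [7/24, 5/12) → index 1
j=3: u_3=233/420 ∈ [11/24, 3/4) → index 3
j=4: u_4=293/420 ∈ [11/24, 3/4) → index 3
j=5: u_5=353/420 ∈ [3/4, 7/8) → index 5
j=6: u_6=59/60 ∈ [7/8, 1) → index 6

0 0 1 3 3 5 6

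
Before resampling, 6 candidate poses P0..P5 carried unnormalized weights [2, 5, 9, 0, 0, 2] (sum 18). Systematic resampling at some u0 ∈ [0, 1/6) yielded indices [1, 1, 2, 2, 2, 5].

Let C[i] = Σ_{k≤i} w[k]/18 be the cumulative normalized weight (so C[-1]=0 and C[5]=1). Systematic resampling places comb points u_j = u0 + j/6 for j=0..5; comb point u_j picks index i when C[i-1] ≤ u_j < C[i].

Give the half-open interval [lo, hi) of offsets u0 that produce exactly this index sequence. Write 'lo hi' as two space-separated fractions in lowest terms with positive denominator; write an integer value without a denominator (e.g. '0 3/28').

1/9 1/6

C = [1/9, 7/18, 8/9, 8/9, 8/9, 1]
j=0 picked index 1: u0 ∈ [1/9, 7/18)
j=1 picked index 1: u0 ∈ [-1/18, 2/9)
j=2 picked index 2: u0 ∈ [1/18, 5/9)
j=3 picked index 2: u0 ∈ [-1/9, 7/18)
j=4 picked index 2: u0 ∈ [-5/18, 2/9)
j=5 picked index 5: u0 ∈ [1/18, 1/6)
intersection: [1/9, 1/6)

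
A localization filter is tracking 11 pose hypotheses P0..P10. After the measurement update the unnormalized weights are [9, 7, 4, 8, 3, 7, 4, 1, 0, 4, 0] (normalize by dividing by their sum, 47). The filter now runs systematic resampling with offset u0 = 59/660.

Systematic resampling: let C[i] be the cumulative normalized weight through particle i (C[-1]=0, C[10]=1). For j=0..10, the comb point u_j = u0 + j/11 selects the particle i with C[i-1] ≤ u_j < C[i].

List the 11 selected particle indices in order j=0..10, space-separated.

0 0 1 2 3 3 4 5 6 7 9

C = [9/47, 16/47, 20/47, 28/47, 31/47, 38/47, 42/47, 43/47, 43/47, 1, 1]
j=0: u_0=59/660 ∈ [0, 9/47) → index 0
j=1: u_1=119/660 ∈ [0, 9/47) → index 0
j=2: u_2=179/660 ∈ [9/47, 16/47) → index 1
j=3: u_3=239/660 ∈ [16/47, 20/47) → index 2
j=4: u_4=299/660 ∈ [20/47, 28/47) → index 3
j=5: u_5=359/660 ∈ [20/47, 28/47) → index 3
j=6: u_6=419/660 ∈ [28/47, 31/47) → index 4
j=7: u_7=479/660 ∈ [31/47, 38/47) → index 5
j=8: u_8=49/60 ∈ [38/47, 42/47) → index 6
j=9: u_9=599/660 ∈ [42/47, 43/47) → index 7
j=10: u_10=659/660 ∈ [43/47, 1) → index 9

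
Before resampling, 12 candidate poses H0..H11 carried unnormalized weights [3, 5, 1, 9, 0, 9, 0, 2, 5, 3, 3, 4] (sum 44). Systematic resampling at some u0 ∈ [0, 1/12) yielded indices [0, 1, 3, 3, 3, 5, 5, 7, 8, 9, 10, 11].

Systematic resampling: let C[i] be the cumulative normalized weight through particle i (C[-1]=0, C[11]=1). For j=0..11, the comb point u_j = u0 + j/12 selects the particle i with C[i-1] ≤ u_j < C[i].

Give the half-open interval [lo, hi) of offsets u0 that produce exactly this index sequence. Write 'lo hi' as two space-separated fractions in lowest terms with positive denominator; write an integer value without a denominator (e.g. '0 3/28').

C = [3/44, 2/11, 9/44, 9/22, 9/22, 27/44, 27/44, 29/44, 17/22, 37/44, 10/11, 1]
j=0 picked index 0: u0 ∈ [0, 3/44)
j=1 picked index 1: u0 ∈ [-1/66, 13/132)
j=2 picked index 3: u0 ∈ [5/132, 8/33)
j=3 picked index 3: u0 ∈ [-1/22, 7/44)
j=4 picked index 3: u0 ∈ [-17/132, 5/66)
j=5 picked index 5: u0 ∈ [-1/132, 13/66)
j=6 picked index 5: u0 ∈ [-1/11, 5/44)
j=7 picked index 7: u0 ∈ [1/33, 5/66)
j=8 picked index 8: u0 ∈ [-1/132, 7/66)
j=9 picked index 9: u0 ∈ [1/44, 1/11)
j=10 picked index 10: u0 ∈ [1/132, 5/66)
j=11 picked index 11: u0 ∈ [-1/132, 1/12)
intersection: [5/132, 3/44)

5/132 3/44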